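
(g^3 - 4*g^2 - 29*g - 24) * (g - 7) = g^4 - 11*g^3 - g^2 + 179*g + 168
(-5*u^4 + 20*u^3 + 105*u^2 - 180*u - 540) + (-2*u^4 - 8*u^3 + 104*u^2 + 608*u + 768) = -7*u^4 + 12*u^3 + 209*u^2 + 428*u + 228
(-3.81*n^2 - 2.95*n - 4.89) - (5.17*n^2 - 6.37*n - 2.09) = -8.98*n^2 + 3.42*n - 2.8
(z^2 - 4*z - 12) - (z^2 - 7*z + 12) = 3*z - 24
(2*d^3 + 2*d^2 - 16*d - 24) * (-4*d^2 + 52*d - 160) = -8*d^5 + 96*d^4 - 152*d^3 - 1056*d^2 + 1312*d + 3840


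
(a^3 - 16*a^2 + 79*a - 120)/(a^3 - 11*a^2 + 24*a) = (a - 5)/a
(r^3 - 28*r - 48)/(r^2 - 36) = (r^2 + 6*r + 8)/(r + 6)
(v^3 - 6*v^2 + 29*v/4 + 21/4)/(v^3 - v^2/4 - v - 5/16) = 4*(2*v^2 - 13*v + 21)/(8*v^2 - 6*v - 5)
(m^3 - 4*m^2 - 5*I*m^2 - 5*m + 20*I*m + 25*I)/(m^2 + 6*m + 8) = (m^3 + m^2*(-4 - 5*I) + m*(-5 + 20*I) + 25*I)/(m^2 + 6*m + 8)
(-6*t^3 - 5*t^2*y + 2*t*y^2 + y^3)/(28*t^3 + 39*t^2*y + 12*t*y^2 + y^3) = (-6*t^2 + t*y + y^2)/(28*t^2 + 11*t*y + y^2)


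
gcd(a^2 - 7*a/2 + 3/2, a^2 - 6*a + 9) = a - 3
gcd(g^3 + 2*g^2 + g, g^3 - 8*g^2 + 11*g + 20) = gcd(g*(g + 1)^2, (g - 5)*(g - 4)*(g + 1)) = g + 1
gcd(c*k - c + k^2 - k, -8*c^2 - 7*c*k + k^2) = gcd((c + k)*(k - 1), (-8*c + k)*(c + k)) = c + k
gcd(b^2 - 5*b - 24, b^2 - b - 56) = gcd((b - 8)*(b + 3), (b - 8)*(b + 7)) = b - 8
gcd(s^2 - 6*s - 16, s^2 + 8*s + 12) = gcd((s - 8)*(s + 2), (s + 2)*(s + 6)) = s + 2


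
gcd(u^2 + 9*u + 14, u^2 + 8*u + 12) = u + 2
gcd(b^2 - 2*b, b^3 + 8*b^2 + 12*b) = b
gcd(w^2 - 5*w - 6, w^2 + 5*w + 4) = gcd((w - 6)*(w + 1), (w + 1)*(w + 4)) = w + 1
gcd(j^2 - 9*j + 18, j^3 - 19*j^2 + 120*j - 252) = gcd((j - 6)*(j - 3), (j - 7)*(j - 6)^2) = j - 6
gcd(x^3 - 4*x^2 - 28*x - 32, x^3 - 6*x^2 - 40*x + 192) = x - 8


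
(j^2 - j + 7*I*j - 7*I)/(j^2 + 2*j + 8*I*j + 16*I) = (j^2 + j*(-1 + 7*I) - 7*I)/(j^2 + j*(2 + 8*I) + 16*I)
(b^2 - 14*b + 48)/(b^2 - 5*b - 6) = (b - 8)/(b + 1)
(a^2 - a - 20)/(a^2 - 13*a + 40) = (a + 4)/(a - 8)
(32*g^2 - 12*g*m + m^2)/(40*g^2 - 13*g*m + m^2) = (4*g - m)/(5*g - m)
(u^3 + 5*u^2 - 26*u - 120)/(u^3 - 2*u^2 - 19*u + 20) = (u + 6)/(u - 1)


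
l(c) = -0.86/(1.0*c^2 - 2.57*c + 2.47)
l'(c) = -0.86*(2.57 - 2.0*c)/(1.0*c^2 - 2.57*c + 2.47)^2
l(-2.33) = -0.06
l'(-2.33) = -0.03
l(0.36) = -0.51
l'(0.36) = -0.57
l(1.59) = -0.94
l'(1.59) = 0.63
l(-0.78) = -0.17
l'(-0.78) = -0.14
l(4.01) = -0.10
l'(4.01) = 0.07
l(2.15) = -0.55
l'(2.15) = 0.61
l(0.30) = -0.48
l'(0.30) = -0.53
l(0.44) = -0.56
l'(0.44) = -0.62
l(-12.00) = -0.00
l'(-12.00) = -0.00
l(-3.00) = -0.04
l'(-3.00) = -0.02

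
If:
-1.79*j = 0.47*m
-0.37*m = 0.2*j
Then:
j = 0.00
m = 0.00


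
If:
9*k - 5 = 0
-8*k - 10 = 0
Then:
No Solution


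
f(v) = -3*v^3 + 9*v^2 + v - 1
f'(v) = -9*v^2 + 18*v + 1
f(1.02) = 6.20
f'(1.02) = 10.00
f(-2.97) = 154.01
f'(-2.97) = -131.85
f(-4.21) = 378.16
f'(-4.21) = -234.30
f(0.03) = -0.96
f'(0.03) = 1.53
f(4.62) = -100.11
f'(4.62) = -107.94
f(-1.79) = 43.25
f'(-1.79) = -60.06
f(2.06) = 13.03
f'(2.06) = -0.11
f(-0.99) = 9.74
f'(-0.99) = -25.64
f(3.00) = 2.00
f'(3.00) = -26.00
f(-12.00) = 6467.00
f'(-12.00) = -1511.00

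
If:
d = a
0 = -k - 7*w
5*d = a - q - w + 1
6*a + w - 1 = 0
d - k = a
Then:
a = 1/6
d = 1/6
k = 0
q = 1/3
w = 0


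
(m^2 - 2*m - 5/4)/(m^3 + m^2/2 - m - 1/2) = (m - 5/2)/(m^2 - 1)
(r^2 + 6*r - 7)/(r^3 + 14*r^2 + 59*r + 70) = (r - 1)/(r^2 + 7*r + 10)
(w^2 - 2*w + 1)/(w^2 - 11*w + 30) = (w^2 - 2*w + 1)/(w^2 - 11*w + 30)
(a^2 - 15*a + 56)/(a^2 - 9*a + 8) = (a - 7)/(a - 1)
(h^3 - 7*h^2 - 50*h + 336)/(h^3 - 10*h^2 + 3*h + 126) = (h^2 - h - 56)/(h^2 - 4*h - 21)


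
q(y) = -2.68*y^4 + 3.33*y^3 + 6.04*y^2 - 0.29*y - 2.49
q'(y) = -10.72*y^3 + 9.99*y^2 + 12.08*y - 0.29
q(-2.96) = -240.80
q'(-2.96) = 329.50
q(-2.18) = -68.18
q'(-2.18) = 131.91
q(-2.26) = -79.34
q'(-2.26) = 147.18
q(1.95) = 5.85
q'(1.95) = -18.23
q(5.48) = -1691.58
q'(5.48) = -1398.24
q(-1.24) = -5.53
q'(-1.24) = 20.53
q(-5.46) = -2744.67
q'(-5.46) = 1976.48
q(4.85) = -964.79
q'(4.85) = -929.69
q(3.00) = -76.17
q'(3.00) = -163.58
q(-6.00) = -3975.87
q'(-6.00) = 2602.39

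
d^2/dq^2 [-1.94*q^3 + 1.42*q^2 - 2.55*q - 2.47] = 2.84 - 11.64*q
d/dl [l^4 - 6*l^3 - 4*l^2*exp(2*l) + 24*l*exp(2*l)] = 4*l^3 - 8*l^2*exp(2*l) - 18*l^2 + 40*l*exp(2*l) + 24*exp(2*l)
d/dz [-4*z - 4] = -4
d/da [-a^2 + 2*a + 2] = 2 - 2*a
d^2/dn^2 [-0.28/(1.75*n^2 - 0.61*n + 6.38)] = (1.715*n^2 - 0.5978*n - 0.28*(3.5*n - 0.61)*(7.0*n - 1.22) + 6.2524)/(1.75*n^2 - 0.61*n + 6.38)^3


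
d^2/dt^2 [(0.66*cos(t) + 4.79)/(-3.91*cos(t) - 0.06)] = (-1.121358*cos(t) + 36.5375815*cos(2*t) + 1.33226762955019e-15*cos(3*t) - 109.6127445)/(59.776471*cos(t)^3 + 2.751858*cos(t)^2 + 0.042228*cos(t) + 0.000216)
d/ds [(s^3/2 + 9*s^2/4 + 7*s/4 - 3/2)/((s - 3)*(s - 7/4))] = (8*s^4 - 76*s^3 - 73*s^2 + 426*s + 33)/(16*s^4 - 152*s^3 + 529*s^2 - 798*s + 441)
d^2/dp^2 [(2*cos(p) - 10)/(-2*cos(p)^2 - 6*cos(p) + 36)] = (9*(1 - cos(2*p))^2*cos(p) - 23*(1 - cos(2*p))^2 + 325*cos(p) - 734*cos(2*p) + 69*cos(3*p) - 2*cos(5*p) + 6)/(4*(cos(p) - 3)^3*(cos(p) + 6)^3)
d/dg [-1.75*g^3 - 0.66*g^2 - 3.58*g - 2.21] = -5.25*g^2 - 1.32*g - 3.58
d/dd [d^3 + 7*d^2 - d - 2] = 3*d^2 + 14*d - 1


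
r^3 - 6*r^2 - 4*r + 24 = (r - 6)*(r - 2)*(r + 2)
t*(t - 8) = t^2 - 8*t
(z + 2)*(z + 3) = z^2 + 5*z + 6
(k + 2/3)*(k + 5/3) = k^2 + 7*k/3 + 10/9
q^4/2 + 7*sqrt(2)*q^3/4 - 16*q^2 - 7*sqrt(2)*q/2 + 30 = (q/2 + sqrt(2)/2)*(q - 5*sqrt(2)/2)*(q - sqrt(2))*(q + 6*sqrt(2))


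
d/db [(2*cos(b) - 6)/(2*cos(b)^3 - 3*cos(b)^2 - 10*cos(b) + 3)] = 2*(4*cos(b) + 3)*sin(b)/(3*cos(b) + cos(2*b))^2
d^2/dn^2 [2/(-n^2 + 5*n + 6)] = 4*(-n^2 + 5*n + (2*n - 5)^2 + 6)/(-n^2 + 5*n + 6)^3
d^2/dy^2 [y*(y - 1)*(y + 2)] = 6*y + 2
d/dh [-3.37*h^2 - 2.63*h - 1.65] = -6.74*h - 2.63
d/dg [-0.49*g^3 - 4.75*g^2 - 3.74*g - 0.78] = -1.47*g^2 - 9.5*g - 3.74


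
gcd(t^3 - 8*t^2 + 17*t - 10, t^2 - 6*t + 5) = t^2 - 6*t + 5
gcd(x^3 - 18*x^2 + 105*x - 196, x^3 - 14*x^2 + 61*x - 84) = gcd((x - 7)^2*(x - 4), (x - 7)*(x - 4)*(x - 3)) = x^2 - 11*x + 28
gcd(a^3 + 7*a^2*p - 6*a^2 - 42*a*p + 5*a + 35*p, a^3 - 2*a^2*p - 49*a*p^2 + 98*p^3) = a + 7*p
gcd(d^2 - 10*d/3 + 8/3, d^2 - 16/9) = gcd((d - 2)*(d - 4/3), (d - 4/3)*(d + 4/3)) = d - 4/3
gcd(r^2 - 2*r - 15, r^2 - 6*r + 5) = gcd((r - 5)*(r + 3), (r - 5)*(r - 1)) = r - 5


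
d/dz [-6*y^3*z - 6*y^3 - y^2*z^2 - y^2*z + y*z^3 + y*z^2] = y*(-6*y^2 - 2*y*z - y + 3*z^2 + 2*z)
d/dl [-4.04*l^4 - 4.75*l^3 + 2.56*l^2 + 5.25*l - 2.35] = -16.16*l^3 - 14.25*l^2 + 5.12*l + 5.25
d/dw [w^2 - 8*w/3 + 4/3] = 2*w - 8/3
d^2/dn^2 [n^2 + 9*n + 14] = 2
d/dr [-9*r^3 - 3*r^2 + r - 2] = -27*r^2 - 6*r + 1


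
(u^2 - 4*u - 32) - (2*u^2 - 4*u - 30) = -u^2 - 2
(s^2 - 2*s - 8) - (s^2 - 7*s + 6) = 5*s - 14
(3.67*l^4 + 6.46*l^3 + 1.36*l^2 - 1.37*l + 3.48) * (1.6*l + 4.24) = 5.872*l^5 + 25.8968*l^4 + 29.5664*l^3 + 3.5744*l^2 - 0.2408*l + 14.7552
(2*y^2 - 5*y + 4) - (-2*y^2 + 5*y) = 4*y^2 - 10*y + 4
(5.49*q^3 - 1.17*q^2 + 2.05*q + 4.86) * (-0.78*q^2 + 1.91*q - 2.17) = -4.2822*q^5 + 11.3985*q^4 - 15.747*q^3 + 2.6636*q^2 + 4.8341*q - 10.5462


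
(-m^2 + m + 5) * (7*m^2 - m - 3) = -7*m^4 + 8*m^3 + 37*m^2 - 8*m - 15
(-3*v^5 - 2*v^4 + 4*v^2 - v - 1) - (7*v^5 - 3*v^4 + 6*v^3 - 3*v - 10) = -10*v^5 + v^4 - 6*v^3 + 4*v^2 + 2*v + 9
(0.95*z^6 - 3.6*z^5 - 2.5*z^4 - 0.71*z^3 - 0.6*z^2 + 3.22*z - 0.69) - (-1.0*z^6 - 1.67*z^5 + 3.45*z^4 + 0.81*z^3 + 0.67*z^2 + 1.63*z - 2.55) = 1.95*z^6 - 1.93*z^5 - 5.95*z^4 - 1.52*z^3 - 1.27*z^2 + 1.59*z + 1.86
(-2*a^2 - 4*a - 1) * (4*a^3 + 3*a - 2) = -8*a^5 - 16*a^4 - 10*a^3 - 8*a^2 + 5*a + 2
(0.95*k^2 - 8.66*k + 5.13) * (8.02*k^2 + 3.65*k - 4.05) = 7.619*k^4 - 65.9857*k^3 + 5.6861*k^2 + 53.7975*k - 20.7765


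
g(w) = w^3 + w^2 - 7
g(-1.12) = -7.15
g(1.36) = -2.63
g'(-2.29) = 11.15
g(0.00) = -7.00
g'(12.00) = 456.00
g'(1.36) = 8.27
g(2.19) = 8.30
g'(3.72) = 48.96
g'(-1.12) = 1.52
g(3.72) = 58.32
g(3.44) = 45.54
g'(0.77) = 3.32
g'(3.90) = 53.43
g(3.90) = 67.53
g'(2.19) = 18.77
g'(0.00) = 0.00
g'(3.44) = 42.38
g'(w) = 3*w^2 + 2*w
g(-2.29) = -13.76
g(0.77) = -5.95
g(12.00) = 1865.00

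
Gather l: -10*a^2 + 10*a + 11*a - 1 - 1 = -10*a^2 + 21*a - 2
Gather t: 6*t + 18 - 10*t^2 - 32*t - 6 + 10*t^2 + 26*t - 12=0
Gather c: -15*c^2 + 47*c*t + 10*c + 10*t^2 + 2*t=-15*c^2 + c*(47*t + 10) + 10*t^2 + 2*t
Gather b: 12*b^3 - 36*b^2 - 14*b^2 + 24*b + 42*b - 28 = 12*b^3 - 50*b^2 + 66*b - 28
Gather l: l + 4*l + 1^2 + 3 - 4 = 5*l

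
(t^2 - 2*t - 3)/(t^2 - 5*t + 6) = (t + 1)/(t - 2)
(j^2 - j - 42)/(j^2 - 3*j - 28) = (j + 6)/(j + 4)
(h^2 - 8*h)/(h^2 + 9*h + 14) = h*(h - 8)/(h^2 + 9*h + 14)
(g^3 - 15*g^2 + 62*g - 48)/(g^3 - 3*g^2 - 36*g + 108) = (g^2 - 9*g + 8)/(g^2 + 3*g - 18)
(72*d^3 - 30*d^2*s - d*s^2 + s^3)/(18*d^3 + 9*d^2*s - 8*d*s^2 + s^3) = (-24*d^2 + 2*d*s + s^2)/(-6*d^2 - 5*d*s + s^2)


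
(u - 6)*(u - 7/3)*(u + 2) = u^3 - 19*u^2/3 - 8*u/3 + 28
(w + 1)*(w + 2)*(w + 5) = w^3 + 8*w^2 + 17*w + 10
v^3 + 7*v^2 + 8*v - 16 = (v - 1)*(v + 4)^2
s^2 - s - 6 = (s - 3)*(s + 2)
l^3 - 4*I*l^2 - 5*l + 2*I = (l - 2*I)*(l - I)^2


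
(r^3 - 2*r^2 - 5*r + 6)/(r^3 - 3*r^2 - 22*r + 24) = (r^2 - r - 6)/(r^2 - 2*r - 24)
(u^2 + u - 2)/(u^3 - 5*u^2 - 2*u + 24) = (u - 1)/(u^2 - 7*u + 12)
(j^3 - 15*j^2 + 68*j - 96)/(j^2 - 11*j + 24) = j - 4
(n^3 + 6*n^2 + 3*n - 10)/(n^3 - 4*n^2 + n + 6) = (n^3 + 6*n^2 + 3*n - 10)/(n^3 - 4*n^2 + n + 6)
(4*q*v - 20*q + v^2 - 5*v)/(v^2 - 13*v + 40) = (4*q + v)/(v - 8)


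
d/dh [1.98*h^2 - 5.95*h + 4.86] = 3.96*h - 5.95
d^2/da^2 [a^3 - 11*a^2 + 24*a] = 6*a - 22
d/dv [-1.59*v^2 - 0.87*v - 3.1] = -3.18*v - 0.87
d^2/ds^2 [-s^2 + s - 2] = -2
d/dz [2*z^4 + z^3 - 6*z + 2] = 8*z^3 + 3*z^2 - 6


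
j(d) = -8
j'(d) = 0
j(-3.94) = -8.00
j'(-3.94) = 0.00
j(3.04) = -8.00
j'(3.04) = 0.00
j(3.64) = -8.00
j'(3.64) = 0.00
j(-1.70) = -8.00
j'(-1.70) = 0.00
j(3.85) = -8.00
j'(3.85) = 0.00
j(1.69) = -8.00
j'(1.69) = 0.00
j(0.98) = -8.00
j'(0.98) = 0.00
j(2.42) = -8.00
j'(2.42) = 0.00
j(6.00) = -8.00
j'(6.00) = 0.00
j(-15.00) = -8.00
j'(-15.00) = 0.00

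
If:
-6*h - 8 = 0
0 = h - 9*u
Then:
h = -4/3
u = -4/27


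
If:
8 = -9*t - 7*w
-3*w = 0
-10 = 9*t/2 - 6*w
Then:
No Solution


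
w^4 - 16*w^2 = w^2*(w - 4)*(w + 4)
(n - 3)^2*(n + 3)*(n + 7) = n^4 + 4*n^3 - 30*n^2 - 36*n + 189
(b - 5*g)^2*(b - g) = b^3 - 11*b^2*g + 35*b*g^2 - 25*g^3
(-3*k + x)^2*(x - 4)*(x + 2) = 9*k^2*x^2 - 18*k^2*x - 72*k^2 - 6*k*x^3 + 12*k*x^2 + 48*k*x + x^4 - 2*x^3 - 8*x^2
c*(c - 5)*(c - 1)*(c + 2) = c^4 - 4*c^3 - 7*c^2 + 10*c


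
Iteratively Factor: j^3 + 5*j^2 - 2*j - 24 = (j - 2)*(j^2 + 7*j + 12) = (j - 2)*(j + 4)*(j + 3)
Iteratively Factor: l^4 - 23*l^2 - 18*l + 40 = (l + 4)*(l^3 - 4*l^2 - 7*l + 10) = (l - 5)*(l + 4)*(l^2 + l - 2) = (l - 5)*(l - 1)*(l + 4)*(l + 2)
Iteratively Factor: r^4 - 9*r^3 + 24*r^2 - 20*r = (r)*(r^3 - 9*r^2 + 24*r - 20) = r*(r - 2)*(r^2 - 7*r + 10) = r*(r - 2)^2*(r - 5)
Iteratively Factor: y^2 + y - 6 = (y + 3)*(y - 2)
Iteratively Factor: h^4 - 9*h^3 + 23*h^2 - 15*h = (h)*(h^3 - 9*h^2 + 23*h - 15) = h*(h - 3)*(h^2 - 6*h + 5) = h*(h - 3)*(h - 1)*(h - 5)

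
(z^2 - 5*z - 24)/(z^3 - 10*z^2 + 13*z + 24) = (z + 3)/(z^2 - 2*z - 3)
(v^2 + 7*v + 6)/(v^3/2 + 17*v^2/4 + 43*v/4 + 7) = 4*(v + 6)/(2*v^2 + 15*v + 28)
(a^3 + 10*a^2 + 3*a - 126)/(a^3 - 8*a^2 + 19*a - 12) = (a^2 + 13*a + 42)/(a^2 - 5*a + 4)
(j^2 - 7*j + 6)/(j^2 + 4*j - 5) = (j - 6)/(j + 5)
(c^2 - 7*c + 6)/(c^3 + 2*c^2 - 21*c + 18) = (c - 6)/(c^2 + 3*c - 18)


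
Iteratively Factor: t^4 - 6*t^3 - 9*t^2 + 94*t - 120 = (t - 5)*(t^3 - t^2 - 14*t + 24) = (t - 5)*(t - 2)*(t^2 + t - 12) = (t - 5)*(t - 2)*(t + 4)*(t - 3)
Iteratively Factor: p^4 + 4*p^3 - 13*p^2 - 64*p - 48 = (p - 4)*(p^3 + 8*p^2 + 19*p + 12) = (p - 4)*(p + 4)*(p^2 + 4*p + 3) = (p - 4)*(p + 1)*(p + 4)*(p + 3)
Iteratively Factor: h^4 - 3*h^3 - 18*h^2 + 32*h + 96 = (h - 4)*(h^3 + h^2 - 14*h - 24) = (h - 4)*(h + 2)*(h^2 - h - 12) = (h - 4)*(h + 2)*(h + 3)*(h - 4)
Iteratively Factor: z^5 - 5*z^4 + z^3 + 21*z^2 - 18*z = (z)*(z^4 - 5*z^3 + z^2 + 21*z - 18) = z*(z - 1)*(z^3 - 4*z^2 - 3*z + 18) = z*(z - 1)*(z + 2)*(z^2 - 6*z + 9) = z*(z - 3)*(z - 1)*(z + 2)*(z - 3)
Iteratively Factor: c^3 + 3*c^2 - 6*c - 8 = (c + 4)*(c^2 - c - 2) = (c - 2)*(c + 4)*(c + 1)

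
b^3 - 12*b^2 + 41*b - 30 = (b - 6)*(b - 5)*(b - 1)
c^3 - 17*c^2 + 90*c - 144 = (c - 8)*(c - 6)*(c - 3)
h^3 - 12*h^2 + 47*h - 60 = (h - 5)*(h - 4)*(h - 3)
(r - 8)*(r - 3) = r^2 - 11*r + 24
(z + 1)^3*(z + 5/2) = z^4 + 11*z^3/2 + 21*z^2/2 + 17*z/2 + 5/2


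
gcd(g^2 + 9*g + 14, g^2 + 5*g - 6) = 1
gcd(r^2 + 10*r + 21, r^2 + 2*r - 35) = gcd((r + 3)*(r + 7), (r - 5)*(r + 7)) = r + 7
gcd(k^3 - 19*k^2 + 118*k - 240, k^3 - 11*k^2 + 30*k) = k^2 - 11*k + 30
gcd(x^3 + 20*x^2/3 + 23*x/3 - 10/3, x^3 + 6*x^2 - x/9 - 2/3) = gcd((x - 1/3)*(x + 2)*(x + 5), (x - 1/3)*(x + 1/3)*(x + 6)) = x - 1/3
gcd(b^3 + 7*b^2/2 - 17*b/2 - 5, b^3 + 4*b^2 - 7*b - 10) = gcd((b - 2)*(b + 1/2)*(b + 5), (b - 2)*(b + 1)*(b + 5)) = b^2 + 3*b - 10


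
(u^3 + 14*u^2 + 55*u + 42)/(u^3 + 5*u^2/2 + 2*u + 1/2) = 2*(u^2 + 13*u + 42)/(2*u^2 + 3*u + 1)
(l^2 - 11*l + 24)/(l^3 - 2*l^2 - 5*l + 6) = (l - 8)/(l^2 + l - 2)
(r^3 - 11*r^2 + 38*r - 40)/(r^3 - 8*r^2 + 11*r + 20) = (r - 2)/(r + 1)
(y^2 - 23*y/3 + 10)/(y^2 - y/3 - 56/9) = 3*(-3*y^2 + 23*y - 30)/(-9*y^2 + 3*y + 56)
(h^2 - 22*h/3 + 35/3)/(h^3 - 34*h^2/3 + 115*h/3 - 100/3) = (3*h - 7)/(3*h^2 - 19*h + 20)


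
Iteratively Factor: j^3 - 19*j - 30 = (j - 5)*(j^2 + 5*j + 6) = (j - 5)*(j + 3)*(j + 2)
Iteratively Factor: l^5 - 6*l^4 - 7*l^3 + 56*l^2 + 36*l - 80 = (l - 5)*(l^4 - l^3 - 12*l^2 - 4*l + 16) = (l - 5)*(l - 4)*(l^3 + 3*l^2 - 4) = (l - 5)*(l - 4)*(l + 2)*(l^2 + l - 2) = (l - 5)*(l - 4)*(l + 2)^2*(l - 1)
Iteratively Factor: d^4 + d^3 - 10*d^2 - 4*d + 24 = (d + 3)*(d^3 - 2*d^2 - 4*d + 8) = (d + 2)*(d + 3)*(d^2 - 4*d + 4) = (d - 2)*(d + 2)*(d + 3)*(d - 2)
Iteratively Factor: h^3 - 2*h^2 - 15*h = (h - 5)*(h^2 + 3*h) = h*(h - 5)*(h + 3)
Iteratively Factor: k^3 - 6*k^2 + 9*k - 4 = (k - 4)*(k^2 - 2*k + 1) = (k - 4)*(k - 1)*(k - 1)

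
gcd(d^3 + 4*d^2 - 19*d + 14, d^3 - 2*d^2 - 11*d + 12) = d - 1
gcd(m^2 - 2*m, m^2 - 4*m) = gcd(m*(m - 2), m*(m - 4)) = m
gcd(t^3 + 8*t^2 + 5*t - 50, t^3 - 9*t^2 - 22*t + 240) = t + 5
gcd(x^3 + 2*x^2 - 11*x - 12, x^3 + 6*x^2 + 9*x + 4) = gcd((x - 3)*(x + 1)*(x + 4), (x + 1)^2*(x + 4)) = x^2 + 5*x + 4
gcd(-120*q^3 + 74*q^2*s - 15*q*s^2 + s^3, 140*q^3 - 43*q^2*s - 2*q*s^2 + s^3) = 20*q^2 - 9*q*s + s^2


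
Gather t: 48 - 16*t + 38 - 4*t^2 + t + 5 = -4*t^2 - 15*t + 91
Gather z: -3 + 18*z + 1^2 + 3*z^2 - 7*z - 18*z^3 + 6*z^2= -18*z^3 + 9*z^2 + 11*z - 2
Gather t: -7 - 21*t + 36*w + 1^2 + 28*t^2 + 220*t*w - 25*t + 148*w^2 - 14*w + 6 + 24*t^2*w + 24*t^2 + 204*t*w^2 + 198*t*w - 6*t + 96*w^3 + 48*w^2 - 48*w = t^2*(24*w + 52) + t*(204*w^2 + 418*w - 52) + 96*w^3 + 196*w^2 - 26*w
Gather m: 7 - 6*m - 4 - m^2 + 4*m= -m^2 - 2*m + 3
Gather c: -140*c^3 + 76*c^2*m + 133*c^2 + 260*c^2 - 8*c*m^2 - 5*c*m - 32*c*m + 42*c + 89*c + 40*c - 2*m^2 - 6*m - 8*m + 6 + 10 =-140*c^3 + c^2*(76*m + 393) + c*(-8*m^2 - 37*m + 171) - 2*m^2 - 14*m + 16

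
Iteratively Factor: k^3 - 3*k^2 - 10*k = (k - 5)*(k^2 + 2*k) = k*(k - 5)*(k + 2)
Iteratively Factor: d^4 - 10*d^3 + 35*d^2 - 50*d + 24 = (d - 2)*(d^3 - 8*d^2 + 19*d - 12) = (d - 4)*(d - 2)*(d^2 - 4*d + 3) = (d - 4)*(d - 2)*(d - 1)*(d - 3)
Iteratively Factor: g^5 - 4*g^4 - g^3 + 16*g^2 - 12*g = (g - 2)*(g^4 - 2*g^3 - 5*g^2 + 6*g) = g*(g - 2)*(g^3 - 2*g^2 - 5*g + 6) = g*(g - 2)*(g + 2)*(g^2 - 4*g + 3) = g*(g - 3)*(g - 2)*(g + 2)*(g - 1)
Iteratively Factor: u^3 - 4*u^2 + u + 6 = (u + 1)*(u^2 - 5*u + 6) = (u - 2)*(u + 1)*(u - 3)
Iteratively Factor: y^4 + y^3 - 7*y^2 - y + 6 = (y + 3)*(y^3 - 2*y^2 - y + 2) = (y + 1)*(y + 3)*(y^2 - 3*y + 2) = (y - 2)*(y + 1)*(y + 3)*(y - 1)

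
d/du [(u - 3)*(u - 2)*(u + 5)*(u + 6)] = 4*u^3 + 18*u^2 - 38*u - 84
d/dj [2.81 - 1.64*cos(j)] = 1.64*sin(j)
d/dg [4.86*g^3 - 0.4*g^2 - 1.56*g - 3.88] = 14.58*g^2 - 0.8*g - 1.56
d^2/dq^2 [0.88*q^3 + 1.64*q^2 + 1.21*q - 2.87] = 5.28*q + 3.28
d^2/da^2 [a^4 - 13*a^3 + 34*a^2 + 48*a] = 12*a^2 - 78*a + 68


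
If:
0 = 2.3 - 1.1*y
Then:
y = 2.09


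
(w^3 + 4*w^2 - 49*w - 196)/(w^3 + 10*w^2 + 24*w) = (w^2 - 49)/(w*(w + 6))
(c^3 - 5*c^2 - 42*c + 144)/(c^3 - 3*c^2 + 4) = (c^3 - 5*c^2 - 42*c + 144)/(c^3 - 3*c^2 + 4)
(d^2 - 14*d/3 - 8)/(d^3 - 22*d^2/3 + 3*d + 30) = (3*d + 4)/(3*d^2 - 4*d - 15)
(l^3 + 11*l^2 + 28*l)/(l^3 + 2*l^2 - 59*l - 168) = l*(l + 4)/(l^2 - 5*l - 24)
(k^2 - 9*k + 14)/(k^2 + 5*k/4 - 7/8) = 8*(k^2 - 9*k + 14)/(8*k^2 + 10*k - 7)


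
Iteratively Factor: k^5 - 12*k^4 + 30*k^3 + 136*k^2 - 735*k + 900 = (k - 3)*(k^4 - 9*k^3 + 3*k^2 + 145*k - 300) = (k - 3)*(k + 4)*(k^3 - 13*k^2 + 55*k - 75) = (k - 5)*(k - 3)*(k + 4)*(k^2 - 8*k + 15) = (k - 5)^2*(k - 3)*(k + 4)*(k - 3)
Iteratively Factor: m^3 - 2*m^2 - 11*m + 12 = (m - 1)*(m^2 - m - 12) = (m - 1)*(m + 3)*(m - 4)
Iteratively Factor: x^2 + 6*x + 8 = (x + 2)*(x + 4)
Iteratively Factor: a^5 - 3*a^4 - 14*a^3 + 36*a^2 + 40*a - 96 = (a + 2)*(a^4 - 5*a^3 - 4*a^2 + 44*a - 48) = (a - 4)*(a + 2)*(a^3 - a^2 - 8*a + 12) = (a - 4)*(a + 2)*(a + 3)*(a^2 - 4*a + 4) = (a - 4)*(a - 2)*(a + 2)*(a + 3)*(a - 2)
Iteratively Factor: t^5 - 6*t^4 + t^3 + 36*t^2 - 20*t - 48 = (t + 2)*(t^4 - 8*t^3 + 17*t^2 + 2*t - 24) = (t - 4)*(t + 2)*(t^3 - 4*t^2 + t + 6) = (t - 4)*(t - 2)*(t + 2)*(t^2 - 2*t - 3) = (t - 4)*(t - 3)*(t - 2)*(t + 2)*(t + 1)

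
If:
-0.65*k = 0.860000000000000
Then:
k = -1.32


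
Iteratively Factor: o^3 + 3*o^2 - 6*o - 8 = (o - 2)*(o^2 + 5*o + 4) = (o - 2)*(o + 4)*(o + 1)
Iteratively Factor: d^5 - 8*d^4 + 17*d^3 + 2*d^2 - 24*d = (d - 3)*(d^4 - 5*d^3 + 2*d^2 + 8*d) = (d - 4)*(d - 3)*(d^3 - d^2 - 2*d) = d*(d - 4)*(d - 3)*(d^2 - d - 2) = d*(d - 4)*(d - 3)*(d + 1)*(d - 2)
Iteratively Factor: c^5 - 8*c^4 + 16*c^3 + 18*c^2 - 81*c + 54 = (c + 2)*(c^4 - 10*c^3 + 36*c^2 - 54*c + 27) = (c - 3)*(c + 2)*(c^3 - 7*c^2 + 15*c - 9) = (c - 3)^2*(c + 2)*(c^2 - 4*c + 3) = (c - 3)^3*(c + 2)*(c - 1)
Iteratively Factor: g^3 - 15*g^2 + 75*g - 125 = (g - 5)*(g^2 - 10*g + 25) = (g - 5)^2*(g - 5)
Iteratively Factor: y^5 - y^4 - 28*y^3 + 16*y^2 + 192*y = (y - 4)*(y^4 + 3*y^3 - 16*y^2 - 48*y) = y*(y - 4)*(y^3 + 3*y^2 - 16*y - 48) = y*(y - 4)*(y + 3)*(y^2 - 16) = y*(y - 4)^2*(y + 3)*(y + 4)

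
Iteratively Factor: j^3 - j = (j)*(j^2 - 1) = j*(j - 1)*(j + 1)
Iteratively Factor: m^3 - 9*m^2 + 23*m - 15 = (m - 3)*(m^2 - 6*m + 5) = (m - 5)*(m - 3)*(m - 1)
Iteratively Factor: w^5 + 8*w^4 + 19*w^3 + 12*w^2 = (w)*(w^4 + 8*w^3 + 19*w^2 + 12*w) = w*(w + 3)*(w^3 + 5*w^2 + 4*w) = w*(w + 3)*(w + 4)*(w^2 + w) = w^2*(w + 3)*(w + 4)*(w + 1)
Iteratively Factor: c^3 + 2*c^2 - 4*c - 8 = (c + 2)*(c^2 - 4) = (c - 2)*(c + 2)*(c + 2)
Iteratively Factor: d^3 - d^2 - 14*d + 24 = (d - 2)*(d^2 + d - 12) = (d - 3)*(d - 2)*(d + 4)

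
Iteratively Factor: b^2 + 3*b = (b)*(b + 3)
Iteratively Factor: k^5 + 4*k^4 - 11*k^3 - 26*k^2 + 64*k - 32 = (k - 1)*(k^4 + 5*k^3 - 6*k^2 - 32*k + 32) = (k - 1)^2*(k^3 + 6*k^2 - 32) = (k - 1)^2*(k + 4)*(k^2 + 2*k - 8) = (k - 2)*(k - 1)^2*(k + 4)*(k + 4)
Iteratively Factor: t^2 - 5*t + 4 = (t - 1)*(t - 4)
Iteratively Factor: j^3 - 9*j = (j - 3)*(j^2 + 3*j) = (j - 3)*(j + 3)*(j)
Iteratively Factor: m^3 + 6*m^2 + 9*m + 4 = (m + 4)*(m^2 + 2*m + 1) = (m + 1)*(m + 4)*(m + 1)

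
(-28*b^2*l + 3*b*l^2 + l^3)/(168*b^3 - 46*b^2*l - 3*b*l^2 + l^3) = -l/(6*b - l)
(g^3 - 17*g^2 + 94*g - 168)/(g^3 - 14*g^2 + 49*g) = (g^2 - 10*g + 24)/(g*(g - 7))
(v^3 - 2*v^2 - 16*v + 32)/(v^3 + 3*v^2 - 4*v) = (v^2 - 6*v + 8)/(v*(v - 1))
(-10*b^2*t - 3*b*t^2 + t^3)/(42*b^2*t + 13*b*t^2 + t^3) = (-10*b^2 - 3*b*t + t^2)/(42*b^2 + 13*b*t + t^2)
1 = 1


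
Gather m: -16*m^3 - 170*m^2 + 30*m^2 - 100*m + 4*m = -16*m^3 - 140*m^2 - 96*m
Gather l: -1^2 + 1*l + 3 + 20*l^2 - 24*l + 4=20*l^2 - 23*l + 6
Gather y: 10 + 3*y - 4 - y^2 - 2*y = -y^2 + y + 6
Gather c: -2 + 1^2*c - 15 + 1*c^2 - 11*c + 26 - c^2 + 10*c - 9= 0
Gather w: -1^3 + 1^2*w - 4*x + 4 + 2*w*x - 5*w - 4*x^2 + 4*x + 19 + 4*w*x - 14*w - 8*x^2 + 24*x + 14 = w*(6*x - 18) - 12*x^2 + 24*x + 36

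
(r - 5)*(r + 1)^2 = r^3 - 3*r^2 - 9*r - 5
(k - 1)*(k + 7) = k^2 + 6*k - 7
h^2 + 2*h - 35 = (h - 5)*(h + 7)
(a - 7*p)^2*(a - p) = a^3 - 15*a^2*p + 63*a*p^2 - 49*p^3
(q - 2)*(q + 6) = q^2 + 4*q - 12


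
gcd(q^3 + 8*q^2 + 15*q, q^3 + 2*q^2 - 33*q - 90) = q^2 + 8*q + 15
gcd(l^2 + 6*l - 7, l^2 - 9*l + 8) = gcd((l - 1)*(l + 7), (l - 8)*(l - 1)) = l - 1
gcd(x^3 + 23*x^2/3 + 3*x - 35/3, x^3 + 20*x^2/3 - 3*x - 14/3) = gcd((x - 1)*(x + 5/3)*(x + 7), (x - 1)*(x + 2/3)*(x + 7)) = x^2 + 6*x - 7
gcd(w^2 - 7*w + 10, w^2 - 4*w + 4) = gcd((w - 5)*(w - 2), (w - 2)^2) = w - 2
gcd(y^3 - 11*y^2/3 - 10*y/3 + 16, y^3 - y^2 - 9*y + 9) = y - 3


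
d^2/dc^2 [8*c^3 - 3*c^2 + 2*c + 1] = 48*c - 6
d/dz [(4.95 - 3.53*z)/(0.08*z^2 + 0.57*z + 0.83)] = (0.2824*z^2 - 0.792*z - 5.7514)/(0.0064*z^4 + 0.0912*z^3 + 0.4577*z^2 + 0.9462*z + 0.6889)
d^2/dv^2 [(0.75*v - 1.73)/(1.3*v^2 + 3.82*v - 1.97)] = ((0.75*v - 1.73)*(2.6*v + 3.82)*(5.2*v + 7.64) - (5.85*v + 1.232)*(1.3*v^2 + 3.82*v - 1.97))/(1.3*v^2 + 3.82*v - 1.97)^3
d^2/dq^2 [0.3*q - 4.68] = 0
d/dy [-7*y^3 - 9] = -21*y^2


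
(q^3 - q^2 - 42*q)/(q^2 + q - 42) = q*(q^2 - q - 42)/(q^2 + q - 42)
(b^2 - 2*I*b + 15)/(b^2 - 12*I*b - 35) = (b + 3*I)/(b - 7*I)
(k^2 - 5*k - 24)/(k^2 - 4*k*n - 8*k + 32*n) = (k + 3)/(k - 4*n)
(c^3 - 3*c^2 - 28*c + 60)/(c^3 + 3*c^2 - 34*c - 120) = (c - 2)/(c + 4)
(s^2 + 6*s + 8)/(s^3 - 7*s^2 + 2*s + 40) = (s + 4)/(s^2 - 9*s + 20)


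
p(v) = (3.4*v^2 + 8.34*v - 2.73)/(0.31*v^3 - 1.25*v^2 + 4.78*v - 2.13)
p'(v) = (6.8*v + 8.34)/(0.31*v^3 - 1.25*v^2 + 4.78*v - 2.13) + (-0.93*v^2 + 2.5*v - 4.78)*(3.4*v^2 + 8.34*v - 2.73)/(0.31*v^3 - 1.25*v^2 + 4.78*v - 2.13)^2 = (-1.054*v^4 - 5.1708*v^3 + 29.2159*v^2 - 21.309*v - 4.7148)/(0.0961*v^6 - 0.775*v^5 + 4.5261*v^4 - 13.2706*v^3 + 28.1734*v^2 - 20.3628*v + 4.5369)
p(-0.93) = 0.95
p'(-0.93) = 0.70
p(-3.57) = -0.22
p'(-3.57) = 0.21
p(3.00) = 5.67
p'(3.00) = -0.35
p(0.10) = 1.12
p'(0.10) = -2.37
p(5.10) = 4.16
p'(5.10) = -0.79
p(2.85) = 5.71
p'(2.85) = -0.24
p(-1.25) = 0.74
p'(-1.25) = 0.66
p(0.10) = 1.12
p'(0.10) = -2.37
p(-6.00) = -0.49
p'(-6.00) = 0.05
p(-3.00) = -0.08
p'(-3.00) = 0.29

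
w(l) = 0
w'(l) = 0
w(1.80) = 0.00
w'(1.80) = 0.00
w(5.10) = 0.00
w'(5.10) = 0.00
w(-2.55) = 0.00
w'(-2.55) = 0.00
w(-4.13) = 0.00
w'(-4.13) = 0.00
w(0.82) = 0.00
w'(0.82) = 0.00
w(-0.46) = 0.00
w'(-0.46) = 0.00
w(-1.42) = 0.00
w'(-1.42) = 0.00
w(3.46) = 0.00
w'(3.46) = 0.00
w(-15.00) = 0.00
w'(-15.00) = 0.00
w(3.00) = 0.00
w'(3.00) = 0.00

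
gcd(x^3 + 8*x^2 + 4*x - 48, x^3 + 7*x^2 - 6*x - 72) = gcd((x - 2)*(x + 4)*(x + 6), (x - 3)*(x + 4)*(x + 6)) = x^2 + 10*x + 24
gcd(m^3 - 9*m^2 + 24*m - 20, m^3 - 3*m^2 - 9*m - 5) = m - 5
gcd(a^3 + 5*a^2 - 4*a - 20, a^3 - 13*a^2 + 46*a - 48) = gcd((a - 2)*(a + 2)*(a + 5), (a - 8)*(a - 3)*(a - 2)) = a - 2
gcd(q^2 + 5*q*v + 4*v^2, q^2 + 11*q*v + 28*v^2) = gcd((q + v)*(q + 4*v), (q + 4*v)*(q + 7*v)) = q + 4*v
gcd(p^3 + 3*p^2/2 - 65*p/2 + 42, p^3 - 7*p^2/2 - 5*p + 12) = p^2 - 11*p/2 + 6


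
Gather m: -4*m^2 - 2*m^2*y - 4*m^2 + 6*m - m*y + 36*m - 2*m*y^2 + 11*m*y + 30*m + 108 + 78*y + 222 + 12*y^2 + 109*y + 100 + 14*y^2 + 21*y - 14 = m^2*(-2*y - 8) + m*(-2*y^2 + 10*y + 72) + 26*y^2 + 208*y + 416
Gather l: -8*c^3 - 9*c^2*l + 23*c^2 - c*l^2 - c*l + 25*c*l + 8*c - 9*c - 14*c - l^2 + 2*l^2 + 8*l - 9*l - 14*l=-8*c^3 + 23*c^2 - 15*c + l^2*(1 - c) + l*(-9*c^2 + 24*c - 15)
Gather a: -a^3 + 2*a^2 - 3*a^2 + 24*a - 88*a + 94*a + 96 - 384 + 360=-a^3 - a^2 + 30*a + 72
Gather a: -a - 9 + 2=-a - 7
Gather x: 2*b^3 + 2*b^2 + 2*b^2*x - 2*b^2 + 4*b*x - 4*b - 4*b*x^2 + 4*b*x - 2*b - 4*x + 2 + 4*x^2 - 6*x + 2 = 2*b^3 - 6*b + x^2*(4 - 4*b) + x*(2*b^2 + 8*b - 10) + 4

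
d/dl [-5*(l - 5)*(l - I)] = -10*l + 25 + 5*I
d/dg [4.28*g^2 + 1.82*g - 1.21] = 8.56*g + 1.82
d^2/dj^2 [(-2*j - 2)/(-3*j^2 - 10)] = 12*(12*j^2*(j + 1) - (3*j + 1)*(3*j^2 + 10))/(3*j^2 + 10)^3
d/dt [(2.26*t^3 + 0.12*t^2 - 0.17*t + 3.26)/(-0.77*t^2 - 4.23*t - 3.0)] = (-1.7402*t^4 - 19.1196*t^3 - 20.9785*t^2 + 4.3004*t + 14.2998)/(0.5929*t^4 + 6.5142*t^3 + 22.5129*t^2 + 25.38*t + 9.0)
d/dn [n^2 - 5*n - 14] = 2*n - 5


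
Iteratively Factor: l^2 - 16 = (l + 4)*(l - 4)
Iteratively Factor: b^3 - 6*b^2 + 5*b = (b)*(b^2 - 6*b + 5) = b*(b - 5)*(b - 1)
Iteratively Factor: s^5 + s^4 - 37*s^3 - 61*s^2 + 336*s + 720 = (s + 3)*(s^4 - 2*s^3 - 31*s^2 + 32*s + 240) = (s - 5)*(s + 3)*(s^3 + 3*s^2 - 16*s - 48) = (s - 5)*(s - 4)*(s + 3)*(s^2 + 7*s + 12) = (s - 5)*(s - 4)*(s + 3)^2*(s + 4)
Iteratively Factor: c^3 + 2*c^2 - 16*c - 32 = (c - 4)*(c^2 + 6*c + 8) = (c - 4)*(c + 2)*(c + 4)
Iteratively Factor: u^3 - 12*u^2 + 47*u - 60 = (u - 3)*(u^2 - 9*u + 20) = (u - 4)*(u - 3)*(u - 5)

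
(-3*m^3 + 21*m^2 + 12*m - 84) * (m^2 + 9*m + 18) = -3*m^5 - 6*m^4 + 147*m^3 + 402*m^2 - 540*m - 1512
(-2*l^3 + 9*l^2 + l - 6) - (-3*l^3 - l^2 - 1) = l^3 + 10*l^2 + l - 5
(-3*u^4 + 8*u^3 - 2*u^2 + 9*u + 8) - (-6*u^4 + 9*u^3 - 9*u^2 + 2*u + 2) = 3*u^4 - u^3 + 7*u^2 + 7*u + 6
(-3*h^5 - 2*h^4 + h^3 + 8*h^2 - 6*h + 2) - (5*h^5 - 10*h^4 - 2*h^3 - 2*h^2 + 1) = -8*h^5 + 8*h^4 + 3*h^3 + 10*h^2 - 6*h + 1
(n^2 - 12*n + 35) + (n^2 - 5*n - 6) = 2*n^2 - 17*n + 29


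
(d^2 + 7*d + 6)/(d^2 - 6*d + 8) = (d^2 + 7*d + 6)/(d^2 - 6*d + 8)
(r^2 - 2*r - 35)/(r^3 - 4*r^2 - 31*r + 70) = 1/(r - 2)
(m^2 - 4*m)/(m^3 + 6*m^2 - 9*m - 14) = m*(m - 4)/(m^3 + 6*m^2 - 9*m - 14)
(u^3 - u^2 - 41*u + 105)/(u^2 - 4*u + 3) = (u^2 + 2*u - 35)/(u - 1)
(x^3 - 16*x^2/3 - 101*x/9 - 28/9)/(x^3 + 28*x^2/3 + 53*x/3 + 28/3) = (3*x^2 - 20*x - 7)/(3*(x^2 + 8*x + 7))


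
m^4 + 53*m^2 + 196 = (m - 7*I)*(m - 2*I)*(m + 2*I)*(m + 7*I)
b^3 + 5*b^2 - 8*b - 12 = (b - 2)*(b + 1)*(b + 6)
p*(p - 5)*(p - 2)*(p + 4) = p^4 - 3*p^3 - 18*p^2 + 40*p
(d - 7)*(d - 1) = d^2 - 8*d + 7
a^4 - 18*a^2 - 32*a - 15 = (a - 5)*(a + 1)^2*(a + 3)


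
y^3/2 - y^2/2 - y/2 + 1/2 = (y/2 + 1/2)*(y - 1)^2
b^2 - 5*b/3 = b*(b - 5/3)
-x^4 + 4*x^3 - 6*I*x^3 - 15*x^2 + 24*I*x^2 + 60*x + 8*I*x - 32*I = (x - 4)*(x + 8*I)*(I*x + 1)^2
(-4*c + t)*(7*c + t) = -28*c^2 + 3*c*t + t^2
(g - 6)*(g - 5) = g^2 - 11*g + 30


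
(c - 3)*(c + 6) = c^2 + 3*c - 18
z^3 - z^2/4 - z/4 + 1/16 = (z - 1/2)*(z - 1/4)*(z + 1/2)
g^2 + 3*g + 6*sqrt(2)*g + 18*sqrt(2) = (g + 3)*(g + 6*sqrt(2))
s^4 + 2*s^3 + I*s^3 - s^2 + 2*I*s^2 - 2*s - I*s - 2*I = (s + 2)*(s + I)*(-I*s + I)*(I*s + I)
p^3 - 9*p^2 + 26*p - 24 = (p - 4)*(p - 3)*(p - 2)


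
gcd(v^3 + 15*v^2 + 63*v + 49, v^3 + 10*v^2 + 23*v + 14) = v^2 + 8*v + 7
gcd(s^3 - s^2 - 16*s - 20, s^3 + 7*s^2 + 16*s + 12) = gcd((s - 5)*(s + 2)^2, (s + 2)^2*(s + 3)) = s^2 + 4*s + 4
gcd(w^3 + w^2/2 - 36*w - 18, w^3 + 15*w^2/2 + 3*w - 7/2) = 1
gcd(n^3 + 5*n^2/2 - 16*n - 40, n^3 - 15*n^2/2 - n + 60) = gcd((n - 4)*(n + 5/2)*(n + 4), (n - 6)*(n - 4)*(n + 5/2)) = n^2 - 3*n/2 - 10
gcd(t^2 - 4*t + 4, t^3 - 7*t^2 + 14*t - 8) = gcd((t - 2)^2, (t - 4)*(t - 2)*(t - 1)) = t - 2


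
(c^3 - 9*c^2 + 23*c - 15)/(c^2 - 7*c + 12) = (c^2 - 6*c + 5)/(c - 4)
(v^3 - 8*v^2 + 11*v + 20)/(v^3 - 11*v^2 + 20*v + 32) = (v - 5)/(v - 8)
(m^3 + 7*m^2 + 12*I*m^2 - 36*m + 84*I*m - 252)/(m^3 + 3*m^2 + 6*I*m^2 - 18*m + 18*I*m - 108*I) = (m^2 + m*(7 + 6*I) + 42*I)/(m^2 + 3*m - 18)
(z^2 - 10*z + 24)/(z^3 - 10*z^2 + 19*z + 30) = (z - 4)/(z^2 - 4*z - 5)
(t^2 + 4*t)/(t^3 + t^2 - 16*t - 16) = t/(t^2 - 3*t - 4)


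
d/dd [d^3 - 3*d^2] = 3*d*(d - 2)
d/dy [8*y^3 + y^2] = 2*y*(12*y + 1)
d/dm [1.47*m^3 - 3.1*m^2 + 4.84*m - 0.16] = 4.41*m^2 - 6.2*m + 4.84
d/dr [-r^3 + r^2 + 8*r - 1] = -3*r^2 + 2*r + 8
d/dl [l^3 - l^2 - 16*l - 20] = 3*l^2 - 2*l - 16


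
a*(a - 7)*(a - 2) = a^3 - 9*a^2 + 14*a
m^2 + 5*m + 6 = (m + 2)*(m + 3)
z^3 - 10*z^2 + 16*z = z*(z - 8)*(z - 2)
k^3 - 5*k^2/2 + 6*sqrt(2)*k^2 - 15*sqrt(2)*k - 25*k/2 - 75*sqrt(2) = (k - 5)*(k + 5/2)*(k + 6*sqrt(2))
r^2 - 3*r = r*(r - 3)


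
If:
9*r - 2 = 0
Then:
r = 2/9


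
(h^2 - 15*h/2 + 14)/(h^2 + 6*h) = (h^2 - 15*h/2 + 14)/(h*(h + 6))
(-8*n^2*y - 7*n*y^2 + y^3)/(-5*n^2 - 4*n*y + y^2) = y*(-8*n + y)/(-5*n + y)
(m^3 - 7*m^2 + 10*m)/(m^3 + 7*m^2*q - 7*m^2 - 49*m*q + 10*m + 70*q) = m/(m + 7*q)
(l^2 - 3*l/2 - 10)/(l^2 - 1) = (l^2 - 3*l/2 - 10)/(l^2 - 1)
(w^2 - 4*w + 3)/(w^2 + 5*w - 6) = (w - 3)/(w + 6)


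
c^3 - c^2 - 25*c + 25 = (c - 5)*(c - 1)*(c + 5)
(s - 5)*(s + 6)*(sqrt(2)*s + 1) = sqrt(2)*s^3 + s^2 + sqrt(2)*s^2 - 30*sqrt(2)*s + s - 30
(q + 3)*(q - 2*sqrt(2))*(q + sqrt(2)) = q^3 - sqrt(2)*q^2 + 3*q^2 - 3*sqrt(2)*q - 4*q - 12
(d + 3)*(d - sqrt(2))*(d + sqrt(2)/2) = d^3 - sqrt(2)*d^2/2 + 3*d^2 - 3*sqrt(2)*d/2 - d - 3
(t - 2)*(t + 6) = t^2 + 4*t - 12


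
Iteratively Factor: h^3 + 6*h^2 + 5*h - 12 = (h - 1)*(h^2 + 7*h + 12) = (h - 1)*(h + 4)*(h + 3)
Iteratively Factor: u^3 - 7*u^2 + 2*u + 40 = (u - 5)*(u^2 - 2*u - 8) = (u - 5)*(u + 2)*(u - 4)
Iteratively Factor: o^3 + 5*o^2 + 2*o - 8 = (o + 2)*(o^2 + 3*o - 4) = (o + 2)*(o + 4)*(o - 1)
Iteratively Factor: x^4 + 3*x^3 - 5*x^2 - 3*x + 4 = (x + 4)*(x^3 - x^2 - x + 1) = (x + 1)*(x + 4)*(x^2 - 2*x + 1) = (x - 1)*(x + 1)*(x + 4)*(x - 1)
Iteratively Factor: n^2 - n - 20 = (n + 4)*(n - 5)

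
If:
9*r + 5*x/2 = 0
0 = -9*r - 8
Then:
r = -8/9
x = 16/5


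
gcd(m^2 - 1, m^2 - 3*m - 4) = m + 1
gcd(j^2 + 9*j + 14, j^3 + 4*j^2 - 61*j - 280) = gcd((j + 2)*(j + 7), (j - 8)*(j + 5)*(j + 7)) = j + 7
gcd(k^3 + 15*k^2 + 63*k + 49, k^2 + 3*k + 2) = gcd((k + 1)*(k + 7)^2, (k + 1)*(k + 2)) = k + 1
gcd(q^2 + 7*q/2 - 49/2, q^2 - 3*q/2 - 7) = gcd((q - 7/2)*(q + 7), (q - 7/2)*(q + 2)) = q - 7/2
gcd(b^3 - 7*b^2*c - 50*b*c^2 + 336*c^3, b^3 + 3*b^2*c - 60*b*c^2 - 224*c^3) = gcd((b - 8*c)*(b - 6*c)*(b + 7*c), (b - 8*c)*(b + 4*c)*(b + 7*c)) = b^2 - b*c - 56*c^2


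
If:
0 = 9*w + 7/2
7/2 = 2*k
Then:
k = 7/4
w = -7/18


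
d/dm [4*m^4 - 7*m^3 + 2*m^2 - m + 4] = 16*m^3 - 21*m^2 + 4*m - 1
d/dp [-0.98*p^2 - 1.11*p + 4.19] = -1.96*p - 1.11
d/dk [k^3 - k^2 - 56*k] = 3*k^2 - 2*k - 56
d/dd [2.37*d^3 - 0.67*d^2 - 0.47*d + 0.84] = 7.11*d^2 - 1.34*d - 0.47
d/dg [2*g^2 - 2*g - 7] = 4*g - 2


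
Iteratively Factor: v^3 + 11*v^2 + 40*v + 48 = (v + 4)*(v^2 + 7*v + 12) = (v + 4)^2*(v + 3)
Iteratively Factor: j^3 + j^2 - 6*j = (j)*(j^2 + j - 6) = j*(j + 3)*(j - 2)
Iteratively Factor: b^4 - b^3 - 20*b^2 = (b + 4)*(b^3 - 5*b^2) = b*(b + 4)*(b^2 - 5*b) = b*(b - 5)*(b + 4)*(b)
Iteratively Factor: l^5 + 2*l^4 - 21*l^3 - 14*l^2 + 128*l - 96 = (l - 2)*(l^4 + 4*l^3 - 13*l^2 - 40*l + 48) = (l - 3)*(l - 2)*(l^3 + 7*l^2 + 8*l - 16) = (l - 3)*(l - 2)*(l + 4)*(l^2 + 3*l - 4) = (l - 3)*(l - 2)*(l + 4)^2*(l - 1)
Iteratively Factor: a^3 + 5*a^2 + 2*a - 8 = (a - 1)*(a^2 + 6*a + 8) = (a - 1)*(a + 4)*(a + 2)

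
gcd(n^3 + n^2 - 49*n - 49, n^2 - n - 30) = 1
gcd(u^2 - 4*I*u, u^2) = u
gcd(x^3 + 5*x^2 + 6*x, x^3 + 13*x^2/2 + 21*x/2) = x^2 + 3*x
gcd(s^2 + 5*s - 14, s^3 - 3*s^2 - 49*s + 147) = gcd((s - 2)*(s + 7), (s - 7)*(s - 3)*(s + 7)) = s + 7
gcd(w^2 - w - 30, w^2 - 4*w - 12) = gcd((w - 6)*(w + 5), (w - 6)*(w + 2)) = w - 6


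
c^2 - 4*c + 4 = (c - 2)^2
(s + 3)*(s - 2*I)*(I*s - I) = I*s^3 + 2*s^2 + 2*I*s^2 + 4*s - 3*I*s - 6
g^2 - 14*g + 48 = (g - 8)*(g - 6)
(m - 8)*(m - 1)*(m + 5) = m^3 - 4*m^2 - 37*m + 40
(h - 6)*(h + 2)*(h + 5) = h^3 + h^2 - 32*h - 60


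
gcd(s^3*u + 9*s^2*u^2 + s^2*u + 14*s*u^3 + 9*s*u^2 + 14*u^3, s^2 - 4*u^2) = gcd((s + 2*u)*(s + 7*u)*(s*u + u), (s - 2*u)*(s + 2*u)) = s + 2*u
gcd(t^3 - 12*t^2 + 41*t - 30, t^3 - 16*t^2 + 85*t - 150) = t^2 - 11*t + 30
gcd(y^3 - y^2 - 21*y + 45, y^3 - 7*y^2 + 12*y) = y - 3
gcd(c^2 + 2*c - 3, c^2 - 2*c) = 1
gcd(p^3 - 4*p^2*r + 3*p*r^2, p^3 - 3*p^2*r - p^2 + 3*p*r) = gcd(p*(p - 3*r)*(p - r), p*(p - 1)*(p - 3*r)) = p^2 - 3*p*r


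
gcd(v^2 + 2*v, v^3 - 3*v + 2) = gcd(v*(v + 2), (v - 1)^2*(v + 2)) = v + 2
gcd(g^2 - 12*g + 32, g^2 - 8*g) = g - 8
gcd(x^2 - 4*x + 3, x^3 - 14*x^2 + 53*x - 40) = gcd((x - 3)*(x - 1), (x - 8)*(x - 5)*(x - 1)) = x - 1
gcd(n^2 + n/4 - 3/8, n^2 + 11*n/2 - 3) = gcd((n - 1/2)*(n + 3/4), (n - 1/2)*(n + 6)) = n - 1/2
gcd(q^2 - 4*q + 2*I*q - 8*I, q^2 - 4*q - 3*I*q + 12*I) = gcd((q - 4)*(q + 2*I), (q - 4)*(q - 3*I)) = q - 4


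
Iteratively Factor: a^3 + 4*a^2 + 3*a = (a + 1)*(a^2 + 3*a) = a*(a + 1)*(a + 3)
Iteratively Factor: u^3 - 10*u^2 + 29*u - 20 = (u - 5)*(u^2 - 5*u + 4) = (u - 5)*(u - 1)*(u - 4)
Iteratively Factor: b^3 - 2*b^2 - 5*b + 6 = (b - 1)*(b^2 - b - 6) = (b - 1)*(b + 2)*(b - 3)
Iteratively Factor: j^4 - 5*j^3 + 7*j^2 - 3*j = (j - 1)*(j^3 - 4*j^2 + 3*j) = j*(j - 1)*(j^2 - 4*j + 3) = j*(j - 1)^2*(j - 3)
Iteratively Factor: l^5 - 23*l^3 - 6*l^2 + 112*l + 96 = (l - 4)*(l^4 + 4*l^3 - 7*l^2 - 34*l - 24) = (l - 4)*(l - 3)*(l^3 + 7*l^2 + 14*l + 8) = (l - 4)*(l - 3)*(l + 2)*(l^2 + 5*l + 4) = (l - 4)*(l - 3)*(l + 2)*(l + 4)*(l + 1)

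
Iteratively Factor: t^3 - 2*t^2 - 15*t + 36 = (t + 4)*(t^2 - 6*t + 9) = (t - 3)*(t + 4)*(t - 3)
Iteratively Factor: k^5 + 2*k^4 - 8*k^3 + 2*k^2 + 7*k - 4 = (k - 1)*(k^4 + 3*k^3 - 5*k^2 - 3*k + 4) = (k - 1)*(k + 1)*(k^3 + 2*k^2 - 7*k + 4) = (k - 1)^2*(k + 1)*(k^2 + 3*k - 4) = (k - 1)^2*(k + 1)*(k + 4)*(k - 1)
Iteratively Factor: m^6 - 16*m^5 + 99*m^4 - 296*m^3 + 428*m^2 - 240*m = (m - 5)*(m^5 - 11*m^4 + 44*m^3 - 76*m^2 + 48*m) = m*(m - 5)*(m^4 - 11*m^3 + 44*m^2 - 76*m + 48) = m*(m - 5)*(m - 2)*(m^3 - 9*m^2 + 26*m - 24) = m*(m - 5)*(m - 3)*(m - 2)*(m^2 - 6*m + 8) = m*(m - 5)*(m - 3)*(m - 2)^2*(m - 4)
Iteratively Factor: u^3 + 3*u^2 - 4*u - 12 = (u + 2)*(u^2 + u - 6) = (u - 2)*(u + 2)*(u + 3)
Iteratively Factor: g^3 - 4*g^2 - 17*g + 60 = (g - 5)*(g^2 + g - 12) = (g - 5)*(g + 4)*(g - 3)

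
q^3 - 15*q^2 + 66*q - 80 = (q - 8)*(q - 5)*(q - 2)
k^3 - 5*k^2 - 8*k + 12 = (k - 6)*(k - 1)*(k + 2)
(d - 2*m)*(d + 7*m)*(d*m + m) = d^3*m + 5*d^2*m^2 + d^2*m - 14*d*m^3 + 5*d*m^2 - 14*m^3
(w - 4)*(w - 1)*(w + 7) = w^3 + 2*w^2 - 31*w + 28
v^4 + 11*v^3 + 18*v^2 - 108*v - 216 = (v - 3)*(v + 2)*(v + 6)^2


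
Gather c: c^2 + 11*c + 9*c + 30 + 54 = c^2 + 20*c + 84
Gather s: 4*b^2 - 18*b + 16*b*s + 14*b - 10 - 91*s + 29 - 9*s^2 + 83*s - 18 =4*b^2 - 4*b - 9*s^2 + s*(16*b - 8) + 1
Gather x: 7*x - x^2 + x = -x^2 + 8*x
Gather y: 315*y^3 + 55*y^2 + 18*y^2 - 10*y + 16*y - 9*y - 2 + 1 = 315*y^3 + 73*y^2 - 3*y - 1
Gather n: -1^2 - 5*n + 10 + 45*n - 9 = 40*n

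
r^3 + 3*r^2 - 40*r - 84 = (r - 6)*(r + 2)*(r + 7)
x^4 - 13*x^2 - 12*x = x*(x - 4)*(x + 1)*(x + 3)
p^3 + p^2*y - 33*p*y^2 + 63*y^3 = (p - 3*y)^2*(p + 7*y)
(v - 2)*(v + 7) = v^2 + 5*v - 14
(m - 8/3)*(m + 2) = m^2 - 2*m/3 - 16/3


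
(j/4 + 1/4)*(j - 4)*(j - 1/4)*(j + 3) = j^4/4 - j^3/16 - 13*j^2/4 - 35*j/16 + 3/4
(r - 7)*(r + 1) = r^2 - 6*r - 7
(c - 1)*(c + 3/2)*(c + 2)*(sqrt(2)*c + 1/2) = sqrt(2)*c^4 + c^3/2 + 5*sqrt(2)*c^3/2 - sqrt(2)*c^2/2 + 5*c^2/4 - 3*sqrt(2)*c - c/4 - 3/2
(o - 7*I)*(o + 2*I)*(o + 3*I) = o^3 - 2*I*o^2 + 29*o + 42*I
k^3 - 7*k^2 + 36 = (k - 6)*(k - 3)*(k + 2)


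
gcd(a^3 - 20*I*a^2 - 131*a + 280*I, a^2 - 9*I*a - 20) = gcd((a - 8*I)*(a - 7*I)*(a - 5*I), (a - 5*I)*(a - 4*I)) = a - 5*I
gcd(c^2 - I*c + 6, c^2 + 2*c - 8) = 1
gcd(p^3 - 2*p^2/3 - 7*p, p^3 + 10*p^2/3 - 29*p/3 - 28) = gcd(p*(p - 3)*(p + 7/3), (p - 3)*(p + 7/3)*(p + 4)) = p^2 - 2*p/3 - 7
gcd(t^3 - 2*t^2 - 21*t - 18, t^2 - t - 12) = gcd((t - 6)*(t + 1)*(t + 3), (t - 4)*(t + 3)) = t + 3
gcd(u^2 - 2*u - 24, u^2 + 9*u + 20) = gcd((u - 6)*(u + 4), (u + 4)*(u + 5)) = u + 4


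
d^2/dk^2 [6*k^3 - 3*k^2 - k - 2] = 36*k - 6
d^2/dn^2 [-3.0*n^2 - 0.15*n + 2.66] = -6.00000000000000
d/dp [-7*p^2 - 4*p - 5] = -14*p - 4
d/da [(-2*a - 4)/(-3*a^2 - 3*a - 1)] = 2*(3*a^2 + 3*a - 3*(a + 2)*(2*a + 1) + 1)/(3*a^2 + 3*a + 1)^2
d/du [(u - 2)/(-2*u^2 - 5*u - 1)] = (-2*u^2 - 5*u + (u - 2)*(4*u + 5) - 1)/(2*u^2 + 5*u + 1)^2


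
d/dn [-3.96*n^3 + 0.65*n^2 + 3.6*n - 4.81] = -11.88*n^2 + 1.3*n + 3.6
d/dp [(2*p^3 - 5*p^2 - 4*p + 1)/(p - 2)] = (4*p^3 - 17*p^2 + 20*p + 7)/(p^2 - 4*p + 4)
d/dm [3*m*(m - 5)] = 6*m - 15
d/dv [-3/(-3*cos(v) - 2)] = 9*sin(v)/(3*cos(v) + 2)^2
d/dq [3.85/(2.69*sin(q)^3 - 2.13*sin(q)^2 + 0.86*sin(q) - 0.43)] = (-31.0695*sin(q)^2 + 16.401*sin(q) - 3.311)*cos(q)/(2.69*sin(q)^3 - 2.13*sin(q)^2 + 0.86*sin(q) - 0.43)^2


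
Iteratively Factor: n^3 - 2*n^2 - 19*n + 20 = (n - 1)*(n^2 - n - 20) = (n - 5)*(n - 1)*(n + 4)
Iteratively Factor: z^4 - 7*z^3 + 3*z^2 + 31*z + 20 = (z - 4)*(z^3 - 3*z^2 - 9*z - 5) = (z - 4)*(z + 1)*(z^2 - 4*z - 5) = (z - 5)*(z - 4)*(z + 1)*(z + 1)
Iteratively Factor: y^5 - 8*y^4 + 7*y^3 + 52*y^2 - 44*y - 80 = (y - 2)*(y^4 - 6*y^3 - 5*y^2 + 42*y + 40) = (y - 2)*(y + 2)*(y^3 - 8*y^2 + 11*y + 20) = (y - 4)*(y - 2)*(y + 2)*(y^2 - 4*y - 5) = (y - 4)*(y - 2)*(y + 1)*(y + 2)*(y - 5)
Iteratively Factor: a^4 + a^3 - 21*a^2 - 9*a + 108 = (a + 4)*(a^3 - 3*a^2 - 9*a + 27) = (a - 3)*(a + 4)*(a^2 - 9) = (a - 3)^2*(a + 4)*(a + 3)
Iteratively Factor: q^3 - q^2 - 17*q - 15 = (q + 1)*(q^2 - 2*q - 15) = (q - 5)*(q + 1)*(q + 3)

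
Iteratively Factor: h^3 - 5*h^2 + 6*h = (h)*(h^2 - 5*h + 6) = h*(h - 3)*(h - 2)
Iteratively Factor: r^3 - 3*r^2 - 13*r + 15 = (r + 3)*(r^2 - 6*r + 5) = (r - 1)*(r + 3)*(r - 5)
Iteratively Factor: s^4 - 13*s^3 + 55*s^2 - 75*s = (s - 5)*(s^3 - 8*s^2 + 15*s) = (s - 5)^2*(s^2 - 3*s) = (s - 5)^2*(s - 3)*(s)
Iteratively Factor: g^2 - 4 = (g - 2)*(g + 2)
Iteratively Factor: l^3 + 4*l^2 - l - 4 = (l + 1)*(l^2 + 3*l - 4) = (l + 1)*(l + 4)*(l - 1)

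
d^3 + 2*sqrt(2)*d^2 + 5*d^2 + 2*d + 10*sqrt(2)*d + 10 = (d + 5)*(d + sqrt(2))^2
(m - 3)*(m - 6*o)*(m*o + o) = m^3*o - 6*m^2*o^2 - 2*m^2*o + 12*m*o^2 - 3*m*o + 18*o^2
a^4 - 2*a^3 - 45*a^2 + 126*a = a*(a - 6)*(a - 3)*(a + 7)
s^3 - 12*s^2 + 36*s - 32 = (s - 8)*(s - 2)^2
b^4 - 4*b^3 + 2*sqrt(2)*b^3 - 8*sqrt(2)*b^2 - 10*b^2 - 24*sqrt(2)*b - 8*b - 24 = (b - 6)*(b + 2)*(b + sqrt(2))^2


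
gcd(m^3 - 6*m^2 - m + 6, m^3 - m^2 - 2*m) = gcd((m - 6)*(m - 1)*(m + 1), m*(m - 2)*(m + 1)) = m + 1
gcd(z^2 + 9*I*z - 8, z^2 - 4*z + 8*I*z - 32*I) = z + 8*I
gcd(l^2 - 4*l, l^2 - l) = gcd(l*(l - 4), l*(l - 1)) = l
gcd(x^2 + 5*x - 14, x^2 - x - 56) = x + 7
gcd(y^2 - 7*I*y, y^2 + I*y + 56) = y - 7*I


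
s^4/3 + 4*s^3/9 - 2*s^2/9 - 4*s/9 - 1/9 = (s/3 + 1/3)*(s - 1)*(s + 1/3)*(s + 1)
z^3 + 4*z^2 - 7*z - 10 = (z - 2)*(z + 1)*(z + 5)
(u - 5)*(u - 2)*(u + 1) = u^3 - 6*u^2 + 3*u + 10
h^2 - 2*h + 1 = (h - 1)^2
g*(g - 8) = g^2 - 8*g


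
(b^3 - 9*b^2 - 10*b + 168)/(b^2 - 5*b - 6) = (b^2 - 3*b - 28)/(b + 1)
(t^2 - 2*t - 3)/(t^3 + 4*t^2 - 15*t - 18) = 1/(t + 6)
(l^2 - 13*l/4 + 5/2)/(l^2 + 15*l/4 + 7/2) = (4*l^2 - 13*l + 10)/(4*l^2 + 15*l + 14)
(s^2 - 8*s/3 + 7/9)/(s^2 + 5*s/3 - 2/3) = (s - 7/3)/(s + 2)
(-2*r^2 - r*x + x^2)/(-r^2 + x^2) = (-2*r + x)/(-r + x)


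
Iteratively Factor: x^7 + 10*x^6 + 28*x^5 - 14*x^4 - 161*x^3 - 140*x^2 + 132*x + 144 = (x + 1)*(x^6 + 9*x^5 + 19*x^4 - 33*x^3 - 128*x^2 - 12*x + 144) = (x - 1)*(x + 1)*(x^5 + 10*x^4 + 29*x^3 - 4*x^2 - 132*x - 144) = (x - 1)*(x + 1)*(x + 2)*(x^4 + 8*x^3 + 13*x^2 - 30*x - 72) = (x - 1)*(x + 1)*(x + 2)*(x + 4)*(x^3 + 4*x^2 - 3*x - 18) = (x - 1)*(x + 1)*(x + 2)*(x + 3)*(x + 4)*(x^2 + x - 6) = (x - 1)*(x + 1)*(x + 2)*(x + 3)^2*(x + 4)*(x - 2)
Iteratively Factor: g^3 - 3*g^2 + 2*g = (g - 2)*(g^2 - g) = (g - 2)*(g - 1)*(g)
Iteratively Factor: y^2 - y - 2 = (y - 2)*(y + 1)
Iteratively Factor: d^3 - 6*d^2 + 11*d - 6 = (d - 1)*(d^2 - 5*d + 6) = (d - 3)*(d - 1)*(d - 2)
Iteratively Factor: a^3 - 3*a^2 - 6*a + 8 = (a + 2)*(a^2 - 5*a + 4) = (a - 1)*(a + 2)*(a - 4)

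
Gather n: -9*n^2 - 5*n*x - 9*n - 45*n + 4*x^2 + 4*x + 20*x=-9*n^2 + n*(-5*x - 54) + 4*x^2 + 24*x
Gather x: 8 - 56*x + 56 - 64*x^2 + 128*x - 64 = -64*x^2 + 72*x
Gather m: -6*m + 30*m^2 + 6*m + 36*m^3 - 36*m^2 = 36*m^3 - 6*m^2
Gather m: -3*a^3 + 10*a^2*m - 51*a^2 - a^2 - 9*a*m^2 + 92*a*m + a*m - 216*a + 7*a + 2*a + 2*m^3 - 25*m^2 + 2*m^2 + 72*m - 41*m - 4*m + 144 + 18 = -3*a^3 - 52*a^2 - 207*a + 2*m^3 + m^2*(-9*a - 23) + m*(10*a^2 + 93*a + 27) + 162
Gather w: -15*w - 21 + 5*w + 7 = -10*w - 14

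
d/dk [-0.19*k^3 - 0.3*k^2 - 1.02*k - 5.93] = -0.57*k^2 - 0.6*k - 1.02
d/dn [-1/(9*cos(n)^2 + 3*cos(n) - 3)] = -(6*cos(n) + 1)*sin(n)/(3*(3*cos(n)^2 + cos(n) - 1)^2)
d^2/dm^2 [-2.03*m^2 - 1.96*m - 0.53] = -4.06000000000000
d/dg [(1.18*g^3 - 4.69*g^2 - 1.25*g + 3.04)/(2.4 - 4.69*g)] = (-11.0684*g^3 + 30.4921*g^2 - 22.512*g + 11.2576)/(21.9961*g^2 - 22.512*g + 5.76)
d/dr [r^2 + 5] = 2*r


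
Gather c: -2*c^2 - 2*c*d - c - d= -2*c^2 + c*(-2*d - 1) - d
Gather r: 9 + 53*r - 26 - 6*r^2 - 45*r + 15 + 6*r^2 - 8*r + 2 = 0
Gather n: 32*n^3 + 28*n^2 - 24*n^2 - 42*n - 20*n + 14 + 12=32*n^3 + 4*n^2 - 62*n + 26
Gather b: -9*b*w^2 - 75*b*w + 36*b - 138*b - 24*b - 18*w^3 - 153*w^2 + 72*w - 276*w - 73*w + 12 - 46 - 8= b*(-9*w^2 - 75*w - 126) - 18*w^3 - 153*w^2 - 277*w - 42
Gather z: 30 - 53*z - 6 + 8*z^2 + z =8*z^2 - 52*z + 24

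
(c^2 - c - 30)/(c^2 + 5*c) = (c - 6)/c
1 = 1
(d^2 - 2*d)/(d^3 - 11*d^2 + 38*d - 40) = d/(d^2 - 9*d + 20)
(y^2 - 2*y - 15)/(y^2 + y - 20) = (y^2 - 2*y - 15)/(y^2 + y - 20)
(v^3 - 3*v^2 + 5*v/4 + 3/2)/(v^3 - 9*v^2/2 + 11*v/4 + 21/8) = 2*(v - 2)/(2*v - 7)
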